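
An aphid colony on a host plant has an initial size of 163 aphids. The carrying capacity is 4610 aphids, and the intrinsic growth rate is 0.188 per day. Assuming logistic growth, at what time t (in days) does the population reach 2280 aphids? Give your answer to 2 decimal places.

17.47 days

A = (K − N₀)/N₀ = (4610 − 163)/163 = 27.282.
Solve 4610/(1 + 27.282·e^(−0.188t)) = 2280: 1 + 27.282·e^(−0.188t) = 2.0219, so e^(−0.188t) = 0.0374577.
−0.188·t = ln(0.0374577) = -3.2845, so t = 3.2845/0.188 = 17.471.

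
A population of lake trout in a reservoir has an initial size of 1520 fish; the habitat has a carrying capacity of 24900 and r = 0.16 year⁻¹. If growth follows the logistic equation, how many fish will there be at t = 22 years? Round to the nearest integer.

17110 fish

A = (K − N₀)/N₀ = (24900 − 1520)/1520 = 15.382.
N(t) = K/(1 + A·e^(−rt)) = 24900/(1 + 15.382×e^(−0.16×22)).
e^(−3.52) = 0.029599; denominator = 1 + 15.382×0.029599 = 1.4553.
N = 24900/1.4553 = 17110.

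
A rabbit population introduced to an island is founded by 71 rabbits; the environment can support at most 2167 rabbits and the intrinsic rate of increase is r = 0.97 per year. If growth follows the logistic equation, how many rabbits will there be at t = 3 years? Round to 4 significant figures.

830.8 rabbits

A = (K − N₀)/N₀ = (2167 − 71)/71 = 29.521.
N(t) = K/(1 + A·e^(−rt)) = 2167/(1 + 29.521×e^(−0.97×3)).
e^(−2.91) = 0.054476; denominator = 1 + 29.521×0.054476 = 2.6082.
N = 2167/2.6082 = 830.846.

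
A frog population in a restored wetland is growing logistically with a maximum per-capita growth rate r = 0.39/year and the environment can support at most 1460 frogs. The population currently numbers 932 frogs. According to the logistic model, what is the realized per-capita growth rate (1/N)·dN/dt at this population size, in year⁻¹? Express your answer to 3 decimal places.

0.141 per year

(1/N)·dN/dt = r(1 − N/K) = 0.39 × (1 − 932/1460).
= 0.39 × 0.36164 = 0.14104.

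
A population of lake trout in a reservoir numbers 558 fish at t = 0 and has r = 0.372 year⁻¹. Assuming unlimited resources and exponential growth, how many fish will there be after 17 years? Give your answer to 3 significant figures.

311000 fish

N(t) = N₀·e^(rt) = 558 × e^(0.372×17) = 558 × e^6.324.
e^6.324 ≈ 557.8, so N ≈ 558 × 557.8 = 311252.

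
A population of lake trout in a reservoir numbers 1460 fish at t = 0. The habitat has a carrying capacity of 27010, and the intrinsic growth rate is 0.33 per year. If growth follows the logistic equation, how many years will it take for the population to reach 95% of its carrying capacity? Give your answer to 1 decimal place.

A = (K − N₀)/N₀ = (27010 − 1460)/1460 = 17.5.
Solve 27010/(1 + 17.5·e^(−0.33t)) = 25659.5: 1 + 17.5·e^(−0.33t) = 1.0526, so e^(−0.33t) = 0.00300752.
−0.33·t = ln(0.00300752) = -5.8066, so t = 5.8066/0.33 = 17.596.

17.6 years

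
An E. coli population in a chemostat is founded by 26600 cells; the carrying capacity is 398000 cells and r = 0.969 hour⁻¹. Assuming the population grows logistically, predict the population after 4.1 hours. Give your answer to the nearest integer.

A = (K − N₀)/N₀ = (398000 − 26600)/26600 = 13.962.
N(t) = K/(1 + A·e^(−rt)) = 398000/(1 + 13.962×e^(−0.969×4.1)).
e^(−3.973) = 0.018819; denominator = 1 + 13.962×0.018819 = 1.2628.
N = 398000/1.2628 = 315184.

315184 cells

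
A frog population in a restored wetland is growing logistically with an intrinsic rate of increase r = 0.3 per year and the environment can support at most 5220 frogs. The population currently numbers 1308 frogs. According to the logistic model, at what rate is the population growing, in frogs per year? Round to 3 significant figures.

dN/dt = rN(1 − N/K) = 0.3 × 1308 × (1 − 1308/5220).
1 − 1308/5220 = 0.74943; dN/dt = 0.3 × 1308 × 0.74943 = 294.07.

294 frogs per year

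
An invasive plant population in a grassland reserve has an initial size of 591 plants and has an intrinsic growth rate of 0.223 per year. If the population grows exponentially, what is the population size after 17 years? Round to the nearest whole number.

26182 plants

N(t) = N₀·e^(rt) = 591 × e^(0.223×17) = 591 × e^3.791.
e^3.791 ≈ 44.301, so N ≈ 591 × 44.301 = 26181.7.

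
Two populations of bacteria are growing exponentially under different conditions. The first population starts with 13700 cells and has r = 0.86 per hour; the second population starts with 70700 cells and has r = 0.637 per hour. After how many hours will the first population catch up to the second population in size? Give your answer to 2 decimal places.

7.36 hours

Set 13700·e^(0.86t) = 70700·e^(0.637t).
e^((0.86 − 0.637)t) = 70700/13700 → e^(0.223·t) = 5.1606.
0.223·t = ln(5.1606) = 1.641, so t = 1.641/0.223 = 7.359.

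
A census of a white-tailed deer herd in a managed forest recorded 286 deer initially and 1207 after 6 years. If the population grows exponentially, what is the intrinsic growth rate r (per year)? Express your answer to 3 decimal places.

0.240 per year

From N(t) = N₀·e^(rt): e^(r·6) = 1207/286 = 4.2203.
r·6 = ln(4.2203) = 1.4399, so r = 1.4399/6 = 0.23998.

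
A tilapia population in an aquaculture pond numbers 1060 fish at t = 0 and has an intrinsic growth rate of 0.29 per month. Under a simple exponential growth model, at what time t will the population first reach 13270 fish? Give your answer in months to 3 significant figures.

Set N₀·e^(rt) = 13270: e^(0.29·t) = 13270/1060 = 12.519.
0.29·t = ln(12.519) = 2.5272, so t = 2.5272/0.29 = 8.7146.

8.71 months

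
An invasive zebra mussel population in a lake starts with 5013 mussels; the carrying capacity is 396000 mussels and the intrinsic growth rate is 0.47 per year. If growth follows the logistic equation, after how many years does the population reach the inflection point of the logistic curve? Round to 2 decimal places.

9.27 years

Logistic growth is fastest at N = K/2 = 198000.
A = (K − N₀)/N₀ = 77.995. Set K/(1 + A·e^(−rt)) = K/2 → A·e^(−rt) = 1.
e^(−0.47t) = 1/77.995 = 0.0128214, so t = ln(77.995)/0.47 = 4.3566/0.47 = 9.2694.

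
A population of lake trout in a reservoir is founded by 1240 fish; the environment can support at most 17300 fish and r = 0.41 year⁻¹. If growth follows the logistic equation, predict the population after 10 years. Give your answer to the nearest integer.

A = (K − N₀)/N₀ = (17300 − 1240)/1240 = 12.952.
N(t) = K/(1 + A·e^(−rt)) = 17300/(1 + 12.952×e^(−0.41×10)).
e^(−4.1) = 0.016573; denominator = 1 + 12.952×0.016573 = 1.2146.
N = 17300/1.2146 = 14242.9.

14243 fish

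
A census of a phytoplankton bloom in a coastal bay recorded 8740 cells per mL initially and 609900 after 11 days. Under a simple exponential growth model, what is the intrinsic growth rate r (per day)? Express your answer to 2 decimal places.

From N(t) = N₀·e^(rt): e^(r·11) = 609900/8740 = 69.783.
r·11 = ln(69.783) = 4.2454, so r = 4.2454/11 = 0.38594.

0.39 per day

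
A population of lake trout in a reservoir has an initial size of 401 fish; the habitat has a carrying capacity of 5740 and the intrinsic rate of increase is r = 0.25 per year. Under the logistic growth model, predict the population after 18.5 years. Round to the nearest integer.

5077 fish

A = (K − N₀)/N₀ = (5740 − 401)/401 = 13.314.
N(t) = K/(1 + A·e^(−rt)) = 5740/(1 + 13.314×e^(−0.25×18.5)).
e^(−4.625) = 0.0098037; denominator = 1 + 13.314×0.0098037 = 1.1305.
N = 5740/1.1305 = 5077.27.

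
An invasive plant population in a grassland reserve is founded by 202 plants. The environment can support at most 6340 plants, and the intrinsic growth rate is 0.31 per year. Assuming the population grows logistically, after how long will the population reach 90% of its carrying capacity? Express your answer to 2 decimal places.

18.10 years

A = (K − N₀)/N₀ = (6340 − 202)/202 = 30.386.
Solve 6340/(1 + 30.386·e^(−0.31t)) = 5706: 1 + 30.386·e^(−0.31t) = 1.1111, so e^(−0.31t) = 0.00365664.
−0.31·t = ln(0.00365664) = -5.6112, so t = 5.6112/0.31 = 18.101.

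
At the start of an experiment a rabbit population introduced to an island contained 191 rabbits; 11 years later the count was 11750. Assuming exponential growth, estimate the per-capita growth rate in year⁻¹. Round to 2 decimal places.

From N(t) = N₀·e^(rt): e^(r·11) = 11750/191 = 61.518.
r·11 = ln(61.518) = 4.1193, so r = 4.1193/11 = 0.37449.

0.37 per year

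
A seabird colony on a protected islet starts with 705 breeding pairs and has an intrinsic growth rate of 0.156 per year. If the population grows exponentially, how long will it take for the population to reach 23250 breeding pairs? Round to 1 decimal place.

Set N₀·e^(rt) = 23250: e^(0.156·t) = 23250/705 = 32.979.
0.156·t = ln(32.979) = 3.4959, so t = 3.4959/0.156 = 22.409.

22.4 years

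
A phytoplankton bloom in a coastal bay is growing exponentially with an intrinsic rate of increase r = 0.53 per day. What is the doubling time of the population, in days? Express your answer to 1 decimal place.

Doubling time t_d = ln(2)/r = 0.6931/0.53 = 1.3078.

1.3 days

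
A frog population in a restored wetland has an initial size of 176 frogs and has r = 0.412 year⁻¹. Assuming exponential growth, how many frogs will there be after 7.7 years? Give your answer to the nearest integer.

4200 frogs

N(t) = N₀·e^(rt) = 176 × e^(0.412×7.7) = 176 × e^3.172.
e^3.172 ≈ 23.865, so N ≈ 176 × 23.865 = 4200.19.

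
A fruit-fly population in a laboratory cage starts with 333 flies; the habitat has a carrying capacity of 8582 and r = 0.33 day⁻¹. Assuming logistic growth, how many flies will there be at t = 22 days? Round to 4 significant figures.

A = (K − N₀)/N₀ = (8582 − 333)/333 = 24.772.
N(t) = K/(1 + A·e^(−rt)) = 8582/(1 + 24.772×e^(−0.33×22)).
e^(−7.26) = 0.00070311; denominator = 1 + 24.772×0.00070311 = 1.0174.
N = 8582/1.0174 = 8435.08.

8435 flies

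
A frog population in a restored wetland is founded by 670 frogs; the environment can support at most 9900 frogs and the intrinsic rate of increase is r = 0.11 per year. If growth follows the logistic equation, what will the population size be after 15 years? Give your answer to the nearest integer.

A = (K − N₀)/N₀ = (9900 − 670)/670 = 13.776.
N(t) = K/(1 + A·e^(−rt)) = 9900/(1 + 13.776×e^(−0.11×15)).
e^(−1.65) = 0.19205; denominator = 1 + 13.776×0.19205 = 3.6457.
N = 9900/3.6457 = 2715.53.

2716 frogs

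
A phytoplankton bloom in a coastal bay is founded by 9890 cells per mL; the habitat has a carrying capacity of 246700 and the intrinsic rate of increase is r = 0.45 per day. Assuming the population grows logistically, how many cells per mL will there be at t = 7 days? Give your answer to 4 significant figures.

A = (K − N₀)/N₀ = (246700 − 9890)/9890 = 23.944.
N(t) = K/(1 + A·e^(−rt)) = 246700/(1 + 23.944×e^(−0.45×7)).
e^(−3.15) = 0.042852; denominator = 1 + 23.944×0.042852 = 2.0261.
N = 246700/2.0261 = 121763.

121800 cells per mL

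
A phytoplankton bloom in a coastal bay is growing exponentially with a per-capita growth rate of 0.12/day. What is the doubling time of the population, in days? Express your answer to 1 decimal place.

5.8 days

Doubling time t_d = ln(2)/r = 0.6931/0.12 = 5.7762.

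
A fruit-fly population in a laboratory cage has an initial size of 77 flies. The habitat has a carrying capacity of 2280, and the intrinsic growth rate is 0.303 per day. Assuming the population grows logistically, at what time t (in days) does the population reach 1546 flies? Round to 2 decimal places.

13.53 days

A = (K − N₀)/N₀ = (2280 − 77)/77 = 28.61.
Solve 2280/(1 + 28.61·e^(−0.303t)) = 1546: 1 + 28.61·e^(−0.303t) = 1.4748, so e^(−0.303t) = 0.0165944.
−0.303·t = ln(0.0165944) = -4.0987, so t = 4.0987/0.303 = 13.527.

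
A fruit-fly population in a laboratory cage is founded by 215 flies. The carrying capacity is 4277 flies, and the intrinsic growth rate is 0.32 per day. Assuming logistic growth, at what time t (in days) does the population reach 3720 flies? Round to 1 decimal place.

15.1 days

A = (K − N₀)/N₀ = (4277 − 215)/215 = 18.893.
Solve 4277/(1 + 18.893·e^(−0.32t)) = 3720: 1 + 18.893·e^(−0.32t) = 1.1497, so e^(−0.32t) = 0.00792521.
−0.32·t = ln(0.00792521) = -4.8377, so t = 4.8377/0.32 = 15.118.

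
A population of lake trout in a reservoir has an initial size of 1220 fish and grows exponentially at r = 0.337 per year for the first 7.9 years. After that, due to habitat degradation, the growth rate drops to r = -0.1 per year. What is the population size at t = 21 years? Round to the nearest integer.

4717 fish

Phase 1: N(7.9) = 1220·e^(0.337×7.9) = 1220·e^2.662 = 17481.6.
Phase 2 runs for 21 − 7.9 = 13.1 years at r = -0.1.
N(21) = 17481.6·e^(-0.1×13.1) = 17481.6·e^-1.31 = 4716.9.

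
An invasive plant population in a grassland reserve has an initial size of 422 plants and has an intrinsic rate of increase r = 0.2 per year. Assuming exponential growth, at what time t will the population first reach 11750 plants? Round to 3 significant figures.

16.6 years

Set N₀·e^(rt) = 11750: e^(0.2·t) = 11750/422 = 27.844.
0.2·t = ln(27.844) = 3.3266, so t = 3.3266/0.2 = 16.633.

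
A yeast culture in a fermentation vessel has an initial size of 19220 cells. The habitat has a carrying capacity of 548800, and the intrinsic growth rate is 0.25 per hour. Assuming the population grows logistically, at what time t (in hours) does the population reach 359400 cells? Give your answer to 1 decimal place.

15.8 hours

A = (K − N₀)/N₀ = (548800 − 19220)/19220 = 27.554.
Solve 548800/(1 + 27.554·e^(−0.25t)) = 359400: 1 + 27.554·e^(−0.25t) = 1.527, so e^(−0.25t) = 0.019126.
−0.25·t = ln(0.019126) = -3.9567, so t = 3.9567/0.25 = 15.827.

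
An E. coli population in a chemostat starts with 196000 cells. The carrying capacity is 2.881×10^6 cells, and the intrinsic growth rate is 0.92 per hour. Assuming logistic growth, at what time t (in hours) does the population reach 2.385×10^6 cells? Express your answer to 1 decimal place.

4.6 hours

A = (K − N₀)/N₀ = (2.881×10^6 − 196000)/196000 = 13.699.
Solve 2.881×10^6/(1 + 13.699·e^(−0.92t)) = 2.385×10^6: 1 + 13.699·e^(−0.92t) = 1.208, so e^(−0.92t) = 0.0151812.
−0.92·t = ln(0.0151812) = -4.1877, so t = 4.1877/0.92 = 4.5518.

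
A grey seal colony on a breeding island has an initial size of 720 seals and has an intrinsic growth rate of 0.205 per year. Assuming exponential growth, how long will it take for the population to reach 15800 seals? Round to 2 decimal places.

Set N₀·e^(rt) = 15800: e^(0.205·t) = 15800/720 = 21.944.
0.205·t = ln(21.944) = 3.0885, so t = 3.0885/0.205 = 15.066.

15.07 years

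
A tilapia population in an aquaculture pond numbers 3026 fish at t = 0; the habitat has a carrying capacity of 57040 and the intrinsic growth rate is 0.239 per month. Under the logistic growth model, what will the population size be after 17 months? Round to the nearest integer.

43643 fish

A = (K − N₀)/N₀ = (57040 − 3026)/3026 = 17.85.
N(t) = K/(1 + A·e^(−rt)) = 57040/(1 + 17.85×e^(−0.239×17)).
e^(−4.063) = 0.017197; denominator = 1 + 17.85×0.017197 = 1.307.
N = 57040/1.307 = 43642.9.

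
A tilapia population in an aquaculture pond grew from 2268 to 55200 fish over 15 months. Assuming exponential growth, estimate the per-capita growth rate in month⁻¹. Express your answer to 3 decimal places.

0.213 per month

From N(t) = N₀·e^(rt): e^(r·15) = 55200/2268 = 24.339.
r·15 = ln(24.339) = 3.1921, so r = 3.1921/15 = 0.2128.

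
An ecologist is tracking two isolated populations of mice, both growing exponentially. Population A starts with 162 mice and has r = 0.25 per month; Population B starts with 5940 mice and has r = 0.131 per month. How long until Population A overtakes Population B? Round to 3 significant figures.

Set 162·e^(0.25t) = 5940·e^(0.131t).
e^((0.25 − 0.131)t) = 5940/162 → e^(0.119·t) = 36.667.
0.119·t = ln(36.667) = 3.6019, so t = 3.6019/0.119 = 30.268.

30.3 months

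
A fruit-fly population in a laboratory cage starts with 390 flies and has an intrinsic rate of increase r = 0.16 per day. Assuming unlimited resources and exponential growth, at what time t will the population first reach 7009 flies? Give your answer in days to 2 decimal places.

Set N₀·e^(rt) = 7009: e^(0.16·t) = 7009/390 = 17.972.
0.16·t = ln(17.972) = 2.8888, so t = 2.8888/0.16 = 18.055.

18.06 days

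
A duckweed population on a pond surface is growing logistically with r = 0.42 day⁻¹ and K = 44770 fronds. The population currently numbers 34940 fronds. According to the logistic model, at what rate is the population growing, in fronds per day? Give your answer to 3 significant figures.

3220 fronds per day

dN/dt = rN(1 − N/K) = 0.42 × 34940 × (1 − 34940/44770).
1 − 34940/44770 = 0.21957; dN/dt = 0.42 × 34940 × 0.21957 = 3222.1.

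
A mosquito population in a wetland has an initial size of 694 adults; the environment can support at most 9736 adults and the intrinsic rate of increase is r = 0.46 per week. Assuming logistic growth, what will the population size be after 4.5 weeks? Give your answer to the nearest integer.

3682 adults

A = (K − N₀)/N₀ = (9736 − 694)/694 = 13.029.
N(t) = K/(1 + A·e^(−rt)) = 9736/(1 + 13.029×e^(−0.46×4.5)).
e^(−2.07) = 0.12619; denominator = 1 + 13.029×0.12619 = 2.6441.
N = 9736/2.6441 = 3682.23.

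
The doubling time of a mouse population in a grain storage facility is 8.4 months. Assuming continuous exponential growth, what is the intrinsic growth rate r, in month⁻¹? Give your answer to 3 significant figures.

r = ln(2)/t_d = 0.6931/8.4 = 0.082518.

0.0825 per month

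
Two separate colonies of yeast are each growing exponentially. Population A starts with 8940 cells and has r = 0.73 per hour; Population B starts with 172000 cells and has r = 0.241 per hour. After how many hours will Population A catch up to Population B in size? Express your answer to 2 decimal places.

6.05 hours

Set 8940·e^(0.73t) = 172000·e^(0.241t).
e^((0.73 − 0.241)t) = 172000/8940 → e^(0.489·t) = 19.239.
0.489·t = ln(19.239) = 2.957, so t = 2.957/0.489 = 6.047.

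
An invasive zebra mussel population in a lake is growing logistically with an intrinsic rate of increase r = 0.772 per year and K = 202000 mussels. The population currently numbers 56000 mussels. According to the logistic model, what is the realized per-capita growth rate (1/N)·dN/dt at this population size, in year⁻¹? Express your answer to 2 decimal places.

0.56 per year

(1/N)·dN/dt = r(1 − N/K) = 0.772 × (1 − 56000/202000).
= 0.772 × 0.72277 = 0.55798.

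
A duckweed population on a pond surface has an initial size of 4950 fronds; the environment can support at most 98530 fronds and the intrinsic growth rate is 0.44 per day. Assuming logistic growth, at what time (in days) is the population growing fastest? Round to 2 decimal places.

Logistic growth is fastest at N = K/2 = 49265.
A = (K − N₀)/N₀ = 18.905. Set K/(1 + A·e^(−rt)) = K/2 → A·e^(−rt) = 1.
e^(−0.44t) = 1/18.905 = 0.0528959, so t = ln(18.905)/0.44 = 2.9394/0.44 = 6.6805.

6.68 days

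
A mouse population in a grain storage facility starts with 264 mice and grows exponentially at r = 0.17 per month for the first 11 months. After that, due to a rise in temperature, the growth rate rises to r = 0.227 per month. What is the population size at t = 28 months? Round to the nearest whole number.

Phase 1: N(11) = 264·e^(0.17×11) = 264·e^1.87 = 1712.91.
Phase 2 runs for 28 − 11 = 17 months at r = 0.227.
N(28) = 1712.91·e^(0.227×17) = 1712.91·e^3.859 = 81222.6.

81223 mice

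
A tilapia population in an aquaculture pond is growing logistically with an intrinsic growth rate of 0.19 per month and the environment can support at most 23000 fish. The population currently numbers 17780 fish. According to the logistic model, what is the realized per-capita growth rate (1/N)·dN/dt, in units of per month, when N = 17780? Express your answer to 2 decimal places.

(1/N)·dN/dt = r(1 − N/K) = 0.19 × (1 − 17780/23000).
= 0.19 × 0.22696 = 0.043122.

0.04 per month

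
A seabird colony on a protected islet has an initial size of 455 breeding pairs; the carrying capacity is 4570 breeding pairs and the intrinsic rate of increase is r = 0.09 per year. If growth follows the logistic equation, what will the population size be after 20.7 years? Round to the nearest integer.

A = (K − N₀)/N₀ = (4570 − 455)/455 = 9.044.
N(t) = K/(1 + A·e^(−rt)) = 4570/(1 + 9.044×e^(−0.09×20.7)).
e^(−1.863) = 0.15521; denominator = 1 + 9.044×0.15521 = 2.4037.
N = 4570/2.4037 = 1901.25.

1901 breeding pairs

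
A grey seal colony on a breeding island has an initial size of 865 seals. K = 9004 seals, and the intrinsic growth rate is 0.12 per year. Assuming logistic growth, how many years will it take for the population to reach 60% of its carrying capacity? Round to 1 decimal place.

A = (K − N₀)/N₀ = (9004 − 865)/865 = 9.4092.
Solve 9004/(1 + 9.4092·e^(−0.12t)) = 5402.4: 1 + 9.4092·e^(−0.12t) = 1.6667, so e^(−0.12t) = 0.0708523.
−0.12·t = ln(0.0708523) = -2.6472, so t = 2.6472/0.12 = 22.06.

22.1 years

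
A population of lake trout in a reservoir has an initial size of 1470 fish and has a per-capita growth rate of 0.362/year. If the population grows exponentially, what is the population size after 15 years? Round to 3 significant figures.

335000 fish

N(t) = N₀·e^(rt) = 1470 × e^(0.362×15) = 1470 × e^5.43.
e^5.43 ≈ 228.15, so N ≈ 1470 × 228.15 = 335379.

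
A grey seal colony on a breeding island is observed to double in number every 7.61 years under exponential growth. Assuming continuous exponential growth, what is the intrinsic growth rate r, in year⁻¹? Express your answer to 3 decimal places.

r = ln(2)/t_d = 0.6931/7.61 = 0.091084.

0.091 per year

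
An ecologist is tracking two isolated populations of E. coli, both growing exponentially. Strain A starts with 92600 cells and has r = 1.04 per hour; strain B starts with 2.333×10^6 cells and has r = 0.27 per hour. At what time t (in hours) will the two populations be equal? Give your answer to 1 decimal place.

Set 92600·e^(1.04t) = 2.333×10^6·e^(0.27t).
e^((1.04 − 0.27)t) = 2.333×10^6/92600 → e^(0.77·t) = 25.194.
0.77·t = ln(25.194) = 3.2266, so t = 3.2266/0.77 = 4.1904.

4.2 hours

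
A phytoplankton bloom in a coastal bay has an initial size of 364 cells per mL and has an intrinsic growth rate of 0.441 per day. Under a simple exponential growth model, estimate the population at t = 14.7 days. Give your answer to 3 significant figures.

N(t) = N₀·e^(rt) = 364 × e^(0.441×14.7) = 364 × e^6.483.
e^6.483 ≈ 653.73, so N ≈ 364 × 653.73 = 237959.

238000 cells per mL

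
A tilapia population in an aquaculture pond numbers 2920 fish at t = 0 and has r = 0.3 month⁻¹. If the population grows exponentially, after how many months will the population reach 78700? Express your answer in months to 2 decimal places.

10.98 months

Set N₀·e^(rt) = 78700: e^(0.3·t) = 78700/2920 = 26.952.
0.3·t = ln(26.952) = 3.2941, so t = 3.2941/0.3 = 10.98.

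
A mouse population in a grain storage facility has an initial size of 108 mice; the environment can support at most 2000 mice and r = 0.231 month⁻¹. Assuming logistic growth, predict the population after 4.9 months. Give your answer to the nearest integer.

301 mice

A = (K − N₀)/N₀ = (2000 − 108)/108 = 17.519.
N(t) = K/(1 + A·e^(−rt)) = 2000/(1 + 17.519×e^(−0.231×4.9)).
e^(−1.132) = 0.32242; denominator = 1 + 17.519×0.32242 = 6.6483.
N = 2000/6.6483 = 300.828.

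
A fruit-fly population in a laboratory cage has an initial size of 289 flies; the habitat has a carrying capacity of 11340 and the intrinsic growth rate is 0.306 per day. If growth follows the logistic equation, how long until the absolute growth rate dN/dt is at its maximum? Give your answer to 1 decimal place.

Logistic growth is fastest at N = K/2 = 5670.
A = (K − N₀)/N₀ = 38.239. Set K/(1 + A·e^(−rt)) = K/2 → A·e^(−rt) = 1.
e^(−0.306t) = 1/38.239 = 0.0261515, so t = ln(38.239)/0.306 = 3.6438/0.306 = 11.908.

11.9 days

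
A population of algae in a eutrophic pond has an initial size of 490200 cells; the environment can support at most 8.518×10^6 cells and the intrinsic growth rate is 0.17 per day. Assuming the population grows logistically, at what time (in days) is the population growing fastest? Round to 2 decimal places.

Logistic growth is fastest at N = K/2 = 4.259×10^6.
A = (K − N₀)/N₀ = 16.377. Set K/(1 + A·e^(−rt)) = K/2 → A·e^(−rt) = 1.
e^(−0.17t) = 1/16.377 = 0.0610628, so t = ln(16.377)/0.17 = 2.7959/0.17 = 16.446.

16.45 days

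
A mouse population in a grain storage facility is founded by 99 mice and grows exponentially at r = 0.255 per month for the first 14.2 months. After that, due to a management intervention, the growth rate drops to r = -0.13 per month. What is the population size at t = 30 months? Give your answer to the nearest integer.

Phase 1: N(14.2) = 99·e^(0.255×14.2) = 99·e^3.621 = 3700.12.
Phase 2 runs for 30 − 14.2 = 15.8 months at r = -0.13.
N(30) = 3700.12·e^(-0.13×15.8) = 3700.12·e^-2.054 = 474.433.

474 mice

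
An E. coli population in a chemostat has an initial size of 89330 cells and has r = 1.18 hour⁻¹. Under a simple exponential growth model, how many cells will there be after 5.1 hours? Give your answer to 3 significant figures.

36700000 cells

N(t) = N₀·e^(rt) = 89330 × e^(1.18×5.1) = 89330 × e^6.018.
e^6.018 ≈ 410.76, so N ≈ 89330 × 410.76 = 3.669286×10^7.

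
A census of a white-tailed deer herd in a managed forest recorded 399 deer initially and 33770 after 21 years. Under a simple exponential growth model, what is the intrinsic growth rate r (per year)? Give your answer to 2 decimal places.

From N(t) = N₀·e^(rt): e^(r·21) = 33770/399 = 84.637.
r·21 = ln(84.637) = 4.4384, so r = 4.4384/21 = 0.21135.

0.21 per year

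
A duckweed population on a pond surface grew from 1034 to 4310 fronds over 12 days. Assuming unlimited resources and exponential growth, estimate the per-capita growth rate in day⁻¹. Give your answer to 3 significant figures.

0.119 per day

From N(t) = N₀·e^(rt): e^(r·12) = 4310/1034 = 4.1683.
r·12 = ln(4.1683) = 1.4275, so r = 1.4275/12 = 0.11896.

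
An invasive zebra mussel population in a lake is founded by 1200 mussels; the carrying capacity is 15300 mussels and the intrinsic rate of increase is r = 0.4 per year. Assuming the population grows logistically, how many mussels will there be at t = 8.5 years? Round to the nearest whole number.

10990 mussels

A = (K − N₀)/N₀ = (15300 − 1200)/1200 = 11.75.
N(t) = K/(1 + A·e^(−rt)) = 15300/(1 + 11.75×e^(−0.4×8.5)).
e^(−3.4) = 0.033373; denominator = 1 + 11.75×0.033373 = 1.3921.
N = 15300/1.3921 = 10990.3.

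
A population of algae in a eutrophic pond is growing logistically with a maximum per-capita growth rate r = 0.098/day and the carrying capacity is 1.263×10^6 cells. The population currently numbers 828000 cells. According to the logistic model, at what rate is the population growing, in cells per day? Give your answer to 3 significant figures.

dN/dt = rN(1 − N/K) = 0.098 × 828000 × (1 − 828000/1.263×10^6).
1 − 828000/1.263×10^6 = 0.34442; dN/dt = 0.098 × 828000 × 0.34442 = 27947.

27900 cells per day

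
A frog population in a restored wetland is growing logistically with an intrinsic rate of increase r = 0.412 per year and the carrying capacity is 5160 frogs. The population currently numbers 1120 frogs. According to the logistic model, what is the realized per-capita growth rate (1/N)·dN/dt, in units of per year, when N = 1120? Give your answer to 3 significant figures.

0.323 per year

(1/N)·dN/dt = r(1 − N/K) = 0.412 × (1 − 1120/5160).
= 0.412 × 0.78295 = 0.32257.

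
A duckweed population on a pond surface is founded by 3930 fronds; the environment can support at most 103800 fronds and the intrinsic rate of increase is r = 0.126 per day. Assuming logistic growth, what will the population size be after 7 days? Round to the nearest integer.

9011 fronds

A = (K − N₀)/N₀ = (103800 − 3930)/3930 = 25.412.
N(t) = K/(1 + A·e^(−rt)) = 103800/(1 + 25.412×e^(−0.126×7)).
e^(−0.882) = 0.41395; denominator = 1 + 25.412×0.41395 = 11.519.
N = 103800/11.519 = 9010.81.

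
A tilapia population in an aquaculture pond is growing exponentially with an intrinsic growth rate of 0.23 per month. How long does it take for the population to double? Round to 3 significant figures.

3.01 months

Doubling time t_d = ln(2)/r = 0.6931/0.23 = 3.0137.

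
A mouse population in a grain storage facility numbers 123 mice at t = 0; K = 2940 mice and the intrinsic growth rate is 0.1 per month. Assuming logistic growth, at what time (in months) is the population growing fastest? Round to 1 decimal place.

Logistic growth is fastest at N = K/2 = 1470.
A = (K − N₀)/N₀ = 22.902. Set K/(1 + A·e^(−rt)) = K/2 → A·e^(−rt) = 1.
e^(−0.1t) = 1/22.902 = 0.0436635, so t = ln(22.902)/0.1 = 3.1312/0.1 = 31.312.

31.3 months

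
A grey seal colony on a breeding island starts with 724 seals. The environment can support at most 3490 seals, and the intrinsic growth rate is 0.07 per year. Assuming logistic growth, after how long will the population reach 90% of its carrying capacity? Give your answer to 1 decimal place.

A = (K − N₀)/N₀ = (3490 − 724)/724 = 3.8204.
Solve 3490/(1 + 3.8204·e^(−0.07t)) = 3141: 1 + 3.8204·e^(−0.07t) = 1.1111, so e^(−0.07t) = 0.0290833.
−0.07·t = ln(0.0290833) = -3.5376, so t = 3.5376/0.07 = 50.537.

50.5 years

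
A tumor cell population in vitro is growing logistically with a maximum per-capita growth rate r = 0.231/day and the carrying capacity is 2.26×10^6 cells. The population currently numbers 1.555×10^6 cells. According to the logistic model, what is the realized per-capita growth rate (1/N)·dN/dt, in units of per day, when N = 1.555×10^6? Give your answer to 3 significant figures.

(1/N)·dN/dt = r(1 − N/K) = 0.231 × (1 − 1.555×10^6/2.26×10^6).
= 0.231 × 0.31195 = 0.07206.

0.0721 per day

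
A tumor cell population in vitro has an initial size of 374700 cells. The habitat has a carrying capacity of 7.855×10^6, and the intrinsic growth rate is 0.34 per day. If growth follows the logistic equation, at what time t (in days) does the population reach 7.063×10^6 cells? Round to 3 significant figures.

A = (K − N₀)/N₀ = (7.855×10^6 − 374700)/374700 = 19.963.
Solve 7.855×10^6/(1 + 19.963·e^(−0.34t)) = 7.063×10^6: 1 + 19.963·e^(−0.34t) = 1.1121, so e^(−0.34t) = 0.00561695.
−0.34·t = ln(0.00561695) = -5.182, so t = 5.182/0.34 = 15.241.

15.2 days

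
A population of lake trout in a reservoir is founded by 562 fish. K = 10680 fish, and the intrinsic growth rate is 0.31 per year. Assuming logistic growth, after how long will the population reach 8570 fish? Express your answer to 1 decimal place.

A = (K − N₀)/N₀ = (10680 − 562)/562 = 18.004.
Solve 10680/(1 + 18.004·e^(−0.31t)) = 8570: 1 + 18.004·e^(−0.31t) = 1.2462, so e^(−0.31t) = 0.0136755.
−0.31·t = ln(0.0136755) = -4.2921, so t = 4.2921/0.31 = 13.846.

13.8 years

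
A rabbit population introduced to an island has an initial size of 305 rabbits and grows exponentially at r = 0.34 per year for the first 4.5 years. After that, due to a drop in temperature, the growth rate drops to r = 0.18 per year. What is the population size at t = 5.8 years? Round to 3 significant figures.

1780 rabbits

Phase 1: N(4.5) = 305·e^(0.34×4.5) = 305·e^1.53 = 1408.54.
Phase 2 runs for 5.8 − 4.5 = 1.3 years at r = 0.18.
N(5.8) = 1408.54·e^(0.18×1.3) = 1408.54·e^0.234 = 1779.9.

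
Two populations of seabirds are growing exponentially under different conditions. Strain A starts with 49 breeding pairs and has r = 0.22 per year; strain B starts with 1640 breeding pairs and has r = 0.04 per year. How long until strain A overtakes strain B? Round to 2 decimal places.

Set 49·e^(0.22t) = 1640·e^(0.04t).
e^((0.22 − 0.04)t) = 1640/49 → e^(0.18·t) = 33.469.
0.18·t = ln(33.469) = 3.5106, so t = 3.5106/0.18 = 19.504.

19.50 years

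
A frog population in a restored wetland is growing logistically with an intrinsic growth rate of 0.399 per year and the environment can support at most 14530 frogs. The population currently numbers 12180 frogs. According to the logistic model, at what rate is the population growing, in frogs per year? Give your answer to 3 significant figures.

dN/dt = rN(1 − N/K) = 0.399 × 12180 × (1 − 12180/14530).
1 − 12180/14530 = 0.16173; dN/dt = 0.399 × 12180 × 0.16173 = 786.

786 frogs per year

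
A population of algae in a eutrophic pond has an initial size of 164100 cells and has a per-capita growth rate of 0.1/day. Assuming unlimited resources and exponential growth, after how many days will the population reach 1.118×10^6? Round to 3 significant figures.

19.2 days

Set N₀·e^(rt) = 1.118×10^6: e^(0.1·t) = 1.118×10^6/164100 = 6.8129.
0.1·t = ln(6.8129) = 1.9188, so t = 1.9188/0.1 = 19.188.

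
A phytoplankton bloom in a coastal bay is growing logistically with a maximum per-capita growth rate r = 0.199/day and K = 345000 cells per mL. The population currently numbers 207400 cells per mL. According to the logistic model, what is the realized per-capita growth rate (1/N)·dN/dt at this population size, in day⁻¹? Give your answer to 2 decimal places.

(1/N)·dN/dt = r(1 − N/K) = 0.199 × (1 − 207400/345000).
= 0.199 × 0.39884 = 0.079369.

0.08 per day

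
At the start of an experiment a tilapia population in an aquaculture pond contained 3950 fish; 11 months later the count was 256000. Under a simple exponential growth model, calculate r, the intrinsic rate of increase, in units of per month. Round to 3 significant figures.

From N(t) = N₀·e^(rt): e^(r·11) = 256000/3950 = 64.81.
r·11 = ln(64.81) = 4.1715, so r = 4.1715/11 = 0.37922.

0.379 per month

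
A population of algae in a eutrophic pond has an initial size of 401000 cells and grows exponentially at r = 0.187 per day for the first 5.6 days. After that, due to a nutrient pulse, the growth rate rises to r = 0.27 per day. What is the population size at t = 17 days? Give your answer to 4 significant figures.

24810000 cells

Phase 1: N(5.6) = 401000·e^(0.187×5.6) = 401000·e^1.047 = 1.142714×10^6.
Phase 2 runs for 17 − 5.6 = 11.4 days at r = 0.27.
N(17) = 1.142714×10^6·e^(0.27×11.4) = 1.142714×10^6·e^3.078 = 2.481395×10^7.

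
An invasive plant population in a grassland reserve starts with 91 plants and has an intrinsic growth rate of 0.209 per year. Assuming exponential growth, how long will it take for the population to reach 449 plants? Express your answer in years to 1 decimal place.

Set N₀·e^(rt) = 449: e^(0.209·t) = 449/91 = 4.9341.
0.209·t = ln(4.9341) = 1.5962, so t = 1.5962/0.209 = 7.6371.

7.6 years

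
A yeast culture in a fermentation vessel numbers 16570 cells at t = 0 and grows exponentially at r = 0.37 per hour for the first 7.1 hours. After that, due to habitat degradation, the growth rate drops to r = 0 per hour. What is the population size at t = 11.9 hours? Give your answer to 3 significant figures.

Phase 1: N(7.1) = 16570·e^(0.37×7.1) = 16570·e^2.627 = 229200.
Phase 2 runs for 11.9 − 7.1 = 4.8 hours at r = 0.
N(11.9) = 229200·e^(0×4.8) = 229200·e^0 = 229200.

229000 cells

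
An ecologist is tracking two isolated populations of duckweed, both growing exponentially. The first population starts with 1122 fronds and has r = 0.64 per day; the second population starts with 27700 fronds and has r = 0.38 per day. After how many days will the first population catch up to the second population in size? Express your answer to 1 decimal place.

12.3 days

Set 1122·e^(0.64t) = 27700·e^(0.38t).
e^((0.64 − 0.38)t) = 27700/1122 → e^(0.26·t) = 24.688.
0.26·t = ln(24.688) = 3.2063, so t = 3.2063/0.26 = 12.332.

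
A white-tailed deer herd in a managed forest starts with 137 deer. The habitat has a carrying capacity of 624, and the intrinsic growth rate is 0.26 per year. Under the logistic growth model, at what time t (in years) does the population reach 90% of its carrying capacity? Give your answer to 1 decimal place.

13.3 years

A = (K − N₀)/N₀ = (624 − 137)/137 = 3.5547.
Solve 624/(1 + 3.5547·e^(−0.26t)) = 561.6: 1 + 3.5547·e^(−0.26t) = 1.1111, so e^(−0.26t) = 0.0312571.
−0.26·t = ln(0.0312571) = -3.4655, so t = 3.4655/0.26 = 13.329.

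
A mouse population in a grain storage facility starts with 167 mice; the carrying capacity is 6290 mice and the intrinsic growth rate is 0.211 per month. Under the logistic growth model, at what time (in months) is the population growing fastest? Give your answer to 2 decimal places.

17.07 months

Logistic growth is fastest at N = K/2 = 3145.
A = (K − N₀)/N₀ = 36.665. Set K/(1 + A·e^(−rt)) = K/2 → A·e^(−rt) = 1.
e^(−0.211t) = 1/36.665 = 0.0272742, so t = ln(36.665)/0.211 = 3.6018/0.211 = 17.07.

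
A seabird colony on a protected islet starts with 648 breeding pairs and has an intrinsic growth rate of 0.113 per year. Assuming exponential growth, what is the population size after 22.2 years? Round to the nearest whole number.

7962 breeding pairs

N(t) = N₀·e^(rt) = 648 × e^(0.113×22.2) = 648 × e^2.509.
e^2.509 ≈ 12.288, so N ≈ 648 × 12.288 = 7962.44.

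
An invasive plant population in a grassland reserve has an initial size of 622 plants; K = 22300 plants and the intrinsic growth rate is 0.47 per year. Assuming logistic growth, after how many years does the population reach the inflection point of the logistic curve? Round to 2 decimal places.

7.56 years

Logistic growth is fastest at N = K/2 = 11150.
A = (K − N₀)/N₀ = 34.852. Set K/(1 + A·e^(−rt)) = K/2 → A·e^(−rt) = 1.
e^(−0.47t) = 1/34.852 = 0.0286927, so t = ln(34.852)/0.47 = 3.5511/0.47 = 7.5556.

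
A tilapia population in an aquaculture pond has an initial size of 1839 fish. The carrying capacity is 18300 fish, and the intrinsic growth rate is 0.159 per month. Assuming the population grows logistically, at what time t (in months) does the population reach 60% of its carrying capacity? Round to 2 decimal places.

16.33 months

A = (K − N₀)/N₀ = (18300 − 1839)/1839 = 8.9511.
Solve 18300/(1 + 8.9511·e^(−0.159t)) = 10980: 1 + 8.9511·e^(−0.159t) = 1.6667, so e^(−0.159t) = 0.0744791.
−0.159·t = ln(0.0744791) = -2.5972, so t = 2.5972/0.159 = 16.335.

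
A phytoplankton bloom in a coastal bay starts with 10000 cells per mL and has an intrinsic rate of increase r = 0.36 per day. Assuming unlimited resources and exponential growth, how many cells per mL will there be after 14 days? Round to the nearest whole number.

1544700 cells per mL

N(t) = N₀·e^(rt) = 10000 × e^(0.36×14) = 10000 × e^5.04.
e^5.04 ≈ 154.47, so N ≈ 10000 × 154.47 = 1.5447×10^6.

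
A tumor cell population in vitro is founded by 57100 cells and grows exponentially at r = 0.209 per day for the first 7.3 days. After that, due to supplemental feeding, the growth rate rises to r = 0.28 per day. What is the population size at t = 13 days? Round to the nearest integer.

Phase 1: N(7.3) = 57100·e^(0.209×7.3) = 57100·e^1.526 = 262566.
Phase 2 runs for 13 − 7.3 = 5.7 days at r = 0.28.
N(13) = 262566·e^(0.28×5.7) = 262566·e^1.596 = 1.295308×10^6.

1295308 cells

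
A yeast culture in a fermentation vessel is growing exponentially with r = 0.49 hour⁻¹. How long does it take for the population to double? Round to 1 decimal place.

Doubling time t_d = ln(2)/r = 0.6931/0.49 = 1.4146.

1.4 hours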